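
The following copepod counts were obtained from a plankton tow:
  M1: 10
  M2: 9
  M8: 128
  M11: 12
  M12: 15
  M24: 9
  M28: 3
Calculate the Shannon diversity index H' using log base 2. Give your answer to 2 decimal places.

Total N = 10+9+128+12+15+9+3 = 186, so the proportions are 0.0538, 0.0484, 0.6882, 0.0645, 0.0806, 0.0484, 0.0161 (working shown to 4 dp, full precision carried).
Each pᵢ log₂ pᵢ term: 0.0538×(-4.2172)=-0.2267, 0.0484×(-4.3692)=-0.2114, 0.6882×(-0.5392)=-0.3710, 0.0645×(-3.9542)=-0.2551, 0.0806×(-3.6323)=-0.2929, 0.0484×(-4.3692)=-0.2114, 0.0161×(-5.9542)=-0.0960.
Sum = -1.6647, so H' = 1.66.

1.66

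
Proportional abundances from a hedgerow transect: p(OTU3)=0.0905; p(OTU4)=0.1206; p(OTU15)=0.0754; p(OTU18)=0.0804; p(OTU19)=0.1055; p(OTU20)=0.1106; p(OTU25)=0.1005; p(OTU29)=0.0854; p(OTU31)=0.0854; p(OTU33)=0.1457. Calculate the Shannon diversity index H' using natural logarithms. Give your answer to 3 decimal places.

Each pᵢ ln pᵢ term (working shown to 5 dp, full precision carried): 0.0905×(-2.40241)=-0.21742, 0.1206×(-2.11528)=-0.25510, 0.0754×(-2.58495)=-0.19491, 0.0804×(-2.52074)=-0.20267, 0.1055×(-2.24904)=-0.23727, 0.1106×(-2.20184)=-0.24352, 0.1005×(-2.29760)=-0.23091, 0.0854×(-2.46041)=-0.21012, 0.0854×(-2.46041)=-0.21012, 0.1457×(-1.92621)=-0.28065.
Sum = -2.28268, so H' = 2.283.

2.283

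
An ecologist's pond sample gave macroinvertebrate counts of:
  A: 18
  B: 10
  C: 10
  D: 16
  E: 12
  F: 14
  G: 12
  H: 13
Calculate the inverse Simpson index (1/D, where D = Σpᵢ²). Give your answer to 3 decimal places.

Total N = 18+10+10+16+12+14+12+13 = 105, so the proportions are 0.1714286, 0.0952381, 0.0952381, 0.152381, 0.1142857, 0.1333333, 0.1142857, 0.1238095 (working shown to 7 dp, full precision carried).
D = 0.1714286² + 0.0952381² + 0.0952381² + 0.152381² + 0.1142857² + 0.1333333² + 0.1142857² + 0.1238095² = 0.0293878 + 0.0090703 + 0.0090703 + 0.0232200 + 0.0130612 + 0.0177778 + 0.0130612 + 0.0153288 = 0.1299773.
So 1/D = 7.69365, i.e. 7.694 to 3 decimal places.

7.694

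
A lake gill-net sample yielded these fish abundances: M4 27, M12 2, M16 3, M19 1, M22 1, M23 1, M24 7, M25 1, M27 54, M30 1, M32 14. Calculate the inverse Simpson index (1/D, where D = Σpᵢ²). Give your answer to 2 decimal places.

3.21

Total N = 27+2+3+1+1+1+7+1+54+1+14 = 112, so the proportions are 0.241071, 0.017857, 0.026786, 0.008929, 0.008929, 0.008929, 0.0625, 0.008929, 0.482143, 0.008929, 0.125 (working shown to 6 dp, full precision carried).
D = 0.241071² + 0.017857² + 0.026786² + 0.008929² + 0.008929² + 0.008929² + 0.0625² + 0.008929² + 0.482143² + 0.008929² + 0.125² = 0.058115 + 0.000319 + 0.000717 + 0.000080 + 0.000080 + 0.000080 + 0.003906 + 0.000080 + 0.232462 + 0.000080 + 0.015625 = 0.311543.
So 1/D = 3.2098, i.e. 3.21 to 2 decimal places.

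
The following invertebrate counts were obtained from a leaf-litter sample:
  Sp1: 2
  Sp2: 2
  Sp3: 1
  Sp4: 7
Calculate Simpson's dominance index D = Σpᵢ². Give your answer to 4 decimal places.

0.4028

Total N = 2+2+1+7 = 12, so the proportions are 0.166667, 0.166667, 0.083333, 0.583333 (working shown to 6 dp, full precision carried).
D = 0.166667² + 0.166667² + 0.083333² + 0.583333² = 0.027778 + 0.027778 + 0.006944 + 0.340278 = 0.402778.
To 4 decimal places, D = 0.4028.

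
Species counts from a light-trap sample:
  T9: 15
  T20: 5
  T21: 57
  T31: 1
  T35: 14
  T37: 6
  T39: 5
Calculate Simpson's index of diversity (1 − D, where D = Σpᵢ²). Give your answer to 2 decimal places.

Total N = 15+5+57+1+14+6+5 = 103, so the proportions are 0.1456, 0.0485, 0.5534, 0.0097, 0.1359, 0.0583, 0.0485 (working shown to 4 dp, full precision carried).
D = 0.1456² + 0.0485² + 0.5534² + 0.0097² + 0.1359² + 0.0583² + 0.0485² = 0.0212 + 0.0024 + 0.3062 + 0.0001 + 0.0185 + 0.0034 + 0.0024 = 0.3541.
So 1 − D = 0.6459, i.e. 0.65 to 2 decimal places.

0.65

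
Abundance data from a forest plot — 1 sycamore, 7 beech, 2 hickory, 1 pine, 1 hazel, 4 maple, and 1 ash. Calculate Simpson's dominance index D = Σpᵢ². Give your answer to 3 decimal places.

0.253

Total N = 1+7+2+1+1+4+1 = 17, so the proportions are 0.05882, 0.41176, 0.11765, 0.05882, 0.05882, 0.23529, 0.05882 (working shown to 5 dp, full precision carried).
D = 0.05882² + 0.41176² + 0.11765² + 0.05882² + 0.05882² + 0.23529² + 0.05882² = 0.00346 + 0.16955 + 0.01384 + 0.00346 + 0.00346 + 0.05536 + 0.00346 = 0.25260.
To 3 decimal places, D = 0.253.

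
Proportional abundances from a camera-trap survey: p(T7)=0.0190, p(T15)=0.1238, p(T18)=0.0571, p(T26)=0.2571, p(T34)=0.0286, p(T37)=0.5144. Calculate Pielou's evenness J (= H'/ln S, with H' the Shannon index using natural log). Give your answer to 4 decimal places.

0.7201

H' = −Σ pᵢ ln pᵢ = −((-0.075303) + (-0.258629) + (-0.163475) + (-0.349216) + (-0.101654) + (-0.341950)) = 1.290227 (working shown to 6 dp, full precision carried).
With S = 6 species, ln S = 1.791759, so J = 1.290227/1.791759 = 0.720089, i.e. 0.7201 to 4 decimal places.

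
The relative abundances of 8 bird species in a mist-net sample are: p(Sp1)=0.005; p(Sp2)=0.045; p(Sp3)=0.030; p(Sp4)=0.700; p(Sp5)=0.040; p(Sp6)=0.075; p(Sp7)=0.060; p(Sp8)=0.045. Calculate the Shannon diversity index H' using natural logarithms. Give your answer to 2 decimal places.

Each pᵢ ln pᵢ term (working shown to 4 dp, full precision carried): 0.005×(-5.2983)=-0.0265, 0.045×(-3.1011)=-0.1395, 0.03×(-3.5066)=-0.1052, 0.7×(-0.3567)=-0.2497, 0.04×(-3.2189)=-0.1288, 0.075×(-2.5903)=-0.1943, 0.06×(-2.8134)=-0.1688, 0.045×(-3.1011)=-0.1395.
Sum = -1.1523, so H' = 1.15.

1.15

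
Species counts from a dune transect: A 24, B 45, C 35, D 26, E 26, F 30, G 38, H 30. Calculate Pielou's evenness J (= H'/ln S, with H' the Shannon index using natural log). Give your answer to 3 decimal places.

0.990

Total N = 24+45+35+26+26+30+38+30 = 254, so the proportions are 0.09449, 0.17717, 0.1378, 0.10236, 0.10236, 0.11811, 0.14961, 0.11811 (working shown to 5 dp, full precision carried).
H' = −Σ pᵢ ln pᵢ = −((-0.22292) + (-0.30662) + (-0.27311) + (-0.23331) + (-0.23331) + (-0.25230) + (-0.28421) + (-0.25230)) = 2.05808.
With S = 8 species, ln S = 2.07944, so J = 2.05808/2.07944 = 0.98973, i.e. 0.990 to 3 decimal places.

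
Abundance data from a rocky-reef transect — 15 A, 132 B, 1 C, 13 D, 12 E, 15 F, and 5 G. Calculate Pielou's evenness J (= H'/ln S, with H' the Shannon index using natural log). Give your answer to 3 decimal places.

0.582

Total N = 15+132+1+13+12+15+5 = 193, so the proportions are 0.07772, 0.68394, 0.00518, 0.06736, 0.06218, 0.07772, 0.02591 (working shown to 5 dp, full precision carried).
H' = −Σ pᵢ ln pᵢ = −((-0.19855) + (-0.25982) + (-0.02727) + (-0.18171) + (-0.17271) + (-0.19855) + (-0.09464)) = 1.13325.
With S = 7 species, ln S = 1.94591, so J = 1.13325/1.94591 = 0.58238, i.e. 0.582 to 3 decimal places.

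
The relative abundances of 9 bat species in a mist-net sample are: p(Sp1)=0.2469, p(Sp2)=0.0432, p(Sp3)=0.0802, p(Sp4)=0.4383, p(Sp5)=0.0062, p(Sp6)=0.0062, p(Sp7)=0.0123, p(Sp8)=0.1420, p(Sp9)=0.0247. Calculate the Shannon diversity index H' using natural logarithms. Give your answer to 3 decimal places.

1.531

Each pᵢ ln pᵢ term (working shown to 5 dp, full precision carried): 0.2469×(-1.39877)=-0.34536, 0.0432×(-3.14191)=-0.13573, 0.0802×(-2.52323)=-0.20236, 0.4383×(-0.82485)=-0.36153, 0.0062×(-5.08321)=-0.03152, 0.0062×(-5.08321)=-0.03152, 0.0123×(-4.39816)=-0.05410, 0.142×(-1.95193)=-0.27717, 0.0247×(-3.70095)=-0.09141.
Sum = -1.53070, so H' = 1.531.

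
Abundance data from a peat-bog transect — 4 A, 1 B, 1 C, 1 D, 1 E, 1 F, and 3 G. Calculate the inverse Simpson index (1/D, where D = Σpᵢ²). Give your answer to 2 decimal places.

Total N = 4+1+1+1+1+1+3 = 12, so the proportions are 0.333333, 0.083333, 0.083333, 0.083333, 0.083333, 0.083333, 0.25 (working shown to 6 dp, full precision carried).
D = 0.333333² + 0.083333² + 0.083333² + 0.083333² + 0.083333² + 0.083333² + 0.25² = 0.111111 + 0.006944 + 0.006944 + 0.006944 + 0.006944 + 0.006944 + 0.062500 = 0.208333.
So 1/D = 4.8000, i.e. 4.80 to 2 decimal places.

4.80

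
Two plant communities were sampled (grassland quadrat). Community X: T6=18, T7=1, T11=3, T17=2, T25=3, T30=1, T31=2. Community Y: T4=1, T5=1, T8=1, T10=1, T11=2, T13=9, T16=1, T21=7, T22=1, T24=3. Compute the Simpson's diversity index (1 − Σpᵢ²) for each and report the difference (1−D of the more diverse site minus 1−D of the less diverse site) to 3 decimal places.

Community X: N=30, proportions 0.6, 0.03333, 0.1, 0.06667, 0.1, 0.03333, 0.06667, giving 1−D = 0.60889 (working shown to 5 dp, full precision carried).
Community Y: N=27, proportions 0.03704, 0.03704, 0.03704, 0.03704, 0.07407, 0.33333, 0.03704, 0.25926, 0.03704, 0.11111, giving 1−D = 0.79561.
Difference = |0.60889 − 0.79561| = 0.18672, i.e. 0.187 to 3 decimal places.

0.187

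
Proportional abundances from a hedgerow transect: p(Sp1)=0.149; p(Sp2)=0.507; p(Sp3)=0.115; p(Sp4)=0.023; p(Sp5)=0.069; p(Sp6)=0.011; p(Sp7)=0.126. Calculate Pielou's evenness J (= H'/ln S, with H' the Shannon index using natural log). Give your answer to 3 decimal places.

H' = −Σ pᵢ ln pᵢ = −((-0.28367) + (-0.34438) + (-0.24872) + (-0.08676) + (-0.18448) + (-0.04961) + (-0.26101)) = 1.45863 (working shown to 5 dp, full precision carried).
With S = 7 species, ln S = 1.94591, so J = 1.45863/1.94591 = 0.74959, i.e. 0.750 to 3 decimal places.

0.750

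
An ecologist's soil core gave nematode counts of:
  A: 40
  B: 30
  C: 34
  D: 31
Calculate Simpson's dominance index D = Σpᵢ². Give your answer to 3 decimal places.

Total N = 40+30+34+31 = 135, so the proportions are 0.2963, 0.22222, 0.25185, 0.22963 (working shown to 5 dp, full precision carried).
D = 0.2963² + 0.22222² + 0.25185² + 0.22963² = 0.08779 + 0.04938 + 0.06343 + 0.05273 = 0.25333.
To 3 decimal places, D = 0.253.

0.253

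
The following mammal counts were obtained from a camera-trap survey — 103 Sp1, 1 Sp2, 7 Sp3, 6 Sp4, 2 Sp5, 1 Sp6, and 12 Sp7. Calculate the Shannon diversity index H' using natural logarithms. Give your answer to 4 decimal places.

0.8453

Total N = 103+1+7+6+2+1+12 = 132, so the proportions are 0.780303, 0.007576, 0.05303, 0.045455, 0.015152, 0.007576, 0.090909 (working shown to 6 dp, full precision carried).
Each pᵢ ln pᵢ term: 0.780303×(-0.248073)=-0.193572, 0.007576×(-4.882802)=-0.036991, 0.05303×(-2.936892)=-0.155744, 0.045455×(-3.091042)=-0.140502, 0.015152×(-4.189655)=-0.063480, 0.007576×(-4.882802)=-0.036991, 0.090909×(-2.397895)=-0.217990.
Sum = -0.845270, so H' = 0.8453.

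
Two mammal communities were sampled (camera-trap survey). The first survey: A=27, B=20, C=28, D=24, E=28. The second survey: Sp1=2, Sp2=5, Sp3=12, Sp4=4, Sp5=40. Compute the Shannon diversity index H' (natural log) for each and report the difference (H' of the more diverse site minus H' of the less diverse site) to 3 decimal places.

The first survey: N=127, proportions 0.212598, 0.15748, 0.220472, 0.188976, 0.220472, giving H' = 1.601833 (working shown to 6 dp, full precision carried).
The second survey: N=63, proportions 0.031746, 0.079365, 0.190476, 0.063492, 0.634921, giving H' = 1.089917.
Difference = |1.601833 − 1.089917| = 0.511916, i.e. 0.512 to 3 decimal places.

0.512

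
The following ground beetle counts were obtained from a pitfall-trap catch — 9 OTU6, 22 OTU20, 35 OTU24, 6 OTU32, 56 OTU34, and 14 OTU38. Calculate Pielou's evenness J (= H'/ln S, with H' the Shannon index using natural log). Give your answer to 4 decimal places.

0.8584

Total N = 9+22+35+6+56+14 = 142, so the proportions are 0.06338, 0.15493, 0.246479, 0.042254, 0.394366, 0.098592 (working shown to 6 dp, full precision carried).
H' = −Σ pᵢ ln pᵢ = −((-0.174841) + (-0.288910) + (-0.345188) + (-0.133693) + (-0.366948) + (-0.228414)) = 1.537995.
With S = 6 species, ln S = 1.791759, so J = 1.537995/1.791759 = 0.858371, i.e. 0.8584 to 4 decimal places.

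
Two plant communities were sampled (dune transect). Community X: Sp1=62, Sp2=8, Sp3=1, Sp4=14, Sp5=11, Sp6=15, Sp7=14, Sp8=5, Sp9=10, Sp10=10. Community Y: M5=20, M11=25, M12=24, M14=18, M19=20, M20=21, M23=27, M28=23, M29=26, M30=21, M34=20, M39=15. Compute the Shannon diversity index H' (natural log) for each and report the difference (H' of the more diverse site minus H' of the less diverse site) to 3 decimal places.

Community X: N=150, proportions 0.41333, 0.05333, 0.00667, 0.09333, 0.07333, 0.1, 0.09333, 0.03333, 0.06667, 0.06667, giving H' = 1.89392 (working shown to 5 dp, full precision carried).
Community Y: N=260, proportions 0.07692, 0.09615, 0.09231, 0.06923, 0.07692, 0.08077, 0.10385, 0.08846, 0.1, 0.08077, 0.07692, 0.05769, giving H' = 2.47291.
Difference = |1.89392 − 2.47291| = 0.57899, i.e. 0.579 to 3 decimal places.

0.579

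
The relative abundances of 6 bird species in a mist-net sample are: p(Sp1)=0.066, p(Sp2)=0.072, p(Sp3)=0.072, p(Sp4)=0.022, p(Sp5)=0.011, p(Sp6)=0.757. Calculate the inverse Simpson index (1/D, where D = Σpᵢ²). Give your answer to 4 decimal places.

D = 0.066² + 0.072² + 0.072² + 0.022² + 0.011² + 0.757² = 0.0043560 + 0.0051840 + 0.0051840 + 0.0004840 + 0.0001210 + 0.5730490 = 0.5883780 (working shown to 7 dp, full precision carried).
So 1/D = 1.699588, i.e. 1.6996 to 4 decimal places.

1.6996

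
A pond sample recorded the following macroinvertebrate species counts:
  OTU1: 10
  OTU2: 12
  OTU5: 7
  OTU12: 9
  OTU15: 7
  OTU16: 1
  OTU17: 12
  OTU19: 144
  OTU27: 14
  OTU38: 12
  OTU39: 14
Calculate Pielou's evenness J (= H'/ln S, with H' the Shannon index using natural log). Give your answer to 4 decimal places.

Total N = 10+12+7+9+7+1+12+144+14+12+14 = 242, so the proportions are 0.041322, 0.049587, 0.028926, 0.03719, 0.028926, 0.004132, 0.049587, 0.595041, 0.057851, 0.049587, 0.057851 (working shown to 6 dp, full precision carried).
H' = −Σ pᵢ ln pᵢ = −((-0.131667) + (-0.148960) + (-0.102484) + (-0.122419) + (-0.102484) + (-0.022682) + (-0.148960) + (-0.308900) + (-0.164869) + (-0.148960) + (-0.164869)) = 1.567256.
With S = 11 species, ln S = 2.397895, so J = 1.567256/2.397895 = 0.653597, i.e. 0.6536 to 4 decimal places.

0.6536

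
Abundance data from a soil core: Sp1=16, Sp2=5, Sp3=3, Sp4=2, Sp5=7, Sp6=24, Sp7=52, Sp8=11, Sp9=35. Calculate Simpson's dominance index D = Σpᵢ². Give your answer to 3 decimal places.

Total N = 16+5+3+2+7+24+52+11+35 = 155, so the proportions are 0.10323, 0.03226, 0.01935, 0.0129, 0.04516, 0.15484, 0.33548, 0.07097, 0.22581 (working shown to 5 dp, full precision carried).
D = 0.10323² + 0.03226² + 0.01935² + 0.0129² + 0.04516² + 0.15484² + 0.33548² + 0.07097² + 0.22581² = 0.01066 + 0.00104 + 0.00037 + 0.00017 + 0.00204 + 0.02398 + 0.11255 + 0.00504 + 0.05099 = 0.20683.
To 3 decimal places, D = 0.207.

0.207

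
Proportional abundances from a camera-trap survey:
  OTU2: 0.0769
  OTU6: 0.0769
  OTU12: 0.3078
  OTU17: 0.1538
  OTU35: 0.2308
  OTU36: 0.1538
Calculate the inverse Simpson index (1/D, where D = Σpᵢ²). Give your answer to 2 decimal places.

4.83

D = 0.0769² + 0.0769² + 0.3078² + 0.1538² + 0.2308² + 0.1538² = 0.005914 + 0.005914 + 0.094741 + 0.023654 + 0.053269 + 0.023654 = 0.207146 (working shown to 6 dp, full precision carried).
So 1/D = 4.8275, i.e. 4.83 to 2 decimal places.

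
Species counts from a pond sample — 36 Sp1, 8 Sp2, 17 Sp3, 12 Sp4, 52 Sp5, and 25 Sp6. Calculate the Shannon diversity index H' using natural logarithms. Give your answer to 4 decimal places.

Total N = 36+8+17+12+52+25 = 150, so the proportions are 0.24, 0.053333, 0.113333, 0.08, 0.346667, 0.166667 (working shown to 6 dp, full precision carried).
Each pᵢ ln pᵢ term: 0.24×(-1.427116)=-0.342508, 0.053333×(-2.931194)=-0.156330, 0.113333×(-2.177422)=-0.246774, 0.08×(-2.525729)=-0.202058, 0.346667×(-1.059392)=-0.367256, 0.166667×(-1.791759)=-0.298627.
Sum = -1.613553, so H' = 1.6136.

1.6136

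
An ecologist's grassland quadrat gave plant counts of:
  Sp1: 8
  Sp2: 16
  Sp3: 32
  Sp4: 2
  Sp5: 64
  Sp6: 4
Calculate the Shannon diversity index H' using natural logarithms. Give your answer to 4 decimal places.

Total N = 8+16+32+2+64+4 = 126, so the proportions are 0.063492, 0.126984, 0.253968, 0.015873, 0.507937, 0.031746 (working shown to 6 dp, full precision carried).
Each pᵢ ln pᵢ term: 0.063492×(-2.756840)=-0.175037, 0.126984×(-2.063693)=-0.262056, 0.253968×(-1.370546)=-0.348075, 0.015873×(-4.143135)=-0.065764, 0.507937×(-0.677399)=-0.344076, 0.031746×(-3.449988)=-0.109523.
Sum = -1.304532, so H' = 1.3045.

1.3045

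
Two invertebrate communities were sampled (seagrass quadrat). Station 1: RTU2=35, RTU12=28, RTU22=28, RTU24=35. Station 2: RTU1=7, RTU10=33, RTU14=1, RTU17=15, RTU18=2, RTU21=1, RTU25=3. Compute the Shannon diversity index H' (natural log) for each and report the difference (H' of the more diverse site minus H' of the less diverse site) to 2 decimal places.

Station 1: N=126, proportions 0.2778, 0.2222, 0.2222, 0.2778, giving H' = 1.3801 (working shown to 4 dp, full precision carried).
Station 2: N=62, proportions 0.1129, 0.5323, 0.0161, 0.2419, 0.0323, 0.0161, 0.0484, giving H' = 1.3157.
Difference = |1.3801 − 1.3157| = 0.0644, i.e. 0.06 to 2 decimal places.

0.06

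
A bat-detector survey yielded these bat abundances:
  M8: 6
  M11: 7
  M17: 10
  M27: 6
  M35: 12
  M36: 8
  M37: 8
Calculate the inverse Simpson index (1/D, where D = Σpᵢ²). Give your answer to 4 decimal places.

6.5903

Total N = 6+7+10+6+12+8+8 = 57, so the proportions are 0.10526316, 0.12280702, 0.1754386, 0.10526316, 0.21052632, 0.14035088, 0.14035088 (working shown to 8 dp, full precision carried).
D = 0.10526316² + 0.12280702² + 0.1754386² + 0.10526316² + 0.21052632² + 0.14035088² + 0.14035088² = 0.01108033 + 0.01508156 + 0.03077870 + 0.01108033 + 0.04432133 + 0.01969837 + 0.01969837 = 0.15173900.
So 1/D = 6.590264, i.e. 6.5903 to 4 decimal places.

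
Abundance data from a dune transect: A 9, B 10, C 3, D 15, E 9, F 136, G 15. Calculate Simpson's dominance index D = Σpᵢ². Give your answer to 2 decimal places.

Total N = 9+10+3+15+9+136+15 = 197, so the proportions are 0.0457, 0.0508, 0.0152, 0.0761, 0.0457, 0.6904, 0.0761 (working shown to 4 dp, full precision carried).
D = 0.0457² + 0.0508² + 0.0152² + 0.0761² + 0.0457² + 0.6904² + 0.0761² = 0.0021 + 0.0026 + 0.0002 + 0.0058 + 0.0021 + 0.4766 + 0.0058 = 0.4952.
To 2 decimal places, D = 0.50.

0.50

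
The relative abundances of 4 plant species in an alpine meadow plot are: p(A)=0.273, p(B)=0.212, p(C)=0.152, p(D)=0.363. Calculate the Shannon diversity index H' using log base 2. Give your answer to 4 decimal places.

Each pᵢ log₂ pᵢ term (working shown to 6 dp, full precision carried): 0.273×(-1.873027)=-0.511336, 0.212×(-2.237864)=-0.474427, 0.152×(-2.717857)=-0.413114, 0.363×(-1.461959)=-0.530691.
Sum = -1.929569, so H' = 1.9296.

1.9296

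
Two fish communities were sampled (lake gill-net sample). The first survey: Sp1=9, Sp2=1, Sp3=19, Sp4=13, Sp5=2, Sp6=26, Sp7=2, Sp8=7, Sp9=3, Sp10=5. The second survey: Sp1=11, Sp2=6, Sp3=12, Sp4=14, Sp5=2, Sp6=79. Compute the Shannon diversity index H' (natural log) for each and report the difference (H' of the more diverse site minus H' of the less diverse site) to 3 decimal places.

0.732

The first survey: N=87, proportions 0.10345, 0.01149, 0.21839, 0.14943, 0.02299, 0.29885, 0.02299, 0.08046, 0.03448, 0.05747, giving H' = 1.91980 (working shown to 5 dp, full precision carried).
The second survey: N=124, proportions 0.08871, 0.04839, 0.09677, 0.1129, 0.01613, 0.6371, giving H' = 1.18749.
Difference = |1.91980 − 1.18749| = 0.73231, i.e. 0.732 to 3 decimal places.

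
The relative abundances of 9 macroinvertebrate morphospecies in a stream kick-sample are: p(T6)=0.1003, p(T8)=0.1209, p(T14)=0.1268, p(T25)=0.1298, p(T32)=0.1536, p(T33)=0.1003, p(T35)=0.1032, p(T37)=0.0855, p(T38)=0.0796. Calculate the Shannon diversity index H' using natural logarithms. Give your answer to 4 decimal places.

Each pᵢ ln pᵢ term (working shown to 6 dp, full precision carried): 0.1003×(-2.299590)=-0.230649, 0.1209×(-2.112792)=-0.255436, 0.1268×(-2.065144)=-0.261860, 0.1298×(-2.041760)=-0.265021, 0.1536×(-1.873403)=-0.287755, 0.1003×(-2.299590)=-0.230649, 0.1032×(-2.271086)=-0.234376, 0.0855×(-2.459239)=-0.210265, 0.0796×(-2.530741)=-0.201447.
Sum = -2.177458, so H' = 2.1775.

2.1775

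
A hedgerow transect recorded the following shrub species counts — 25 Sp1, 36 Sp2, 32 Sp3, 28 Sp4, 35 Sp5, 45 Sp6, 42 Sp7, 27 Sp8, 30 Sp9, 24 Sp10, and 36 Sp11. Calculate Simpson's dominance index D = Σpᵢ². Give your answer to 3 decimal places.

0.094

Total N = 25+36+32+28+35+45+42+27+30+24+36 = 360, so the proportions are 0.06944, 0.1, 0.08889, 0.07778, 0.09722, 0.125, 0.11667, 0.075, 0.08333, 0.06667, 0.1 (working shown to 5 dp, full precision carried).
D = 0.06944² + 0.1² + 0.08889² + 0.07778² + 0.09722² + 0.125² + 0.11667² + 0.075² + 0.08333² + 0.06667² + 0.1² = 0.00482 + 0.01000 + 0.00790 + 0.00605 + 0.00945 + 0.01562 + 0.01361 + 0.00562 + 0.00694 + 0.00444 + 0.01000 = 0.09448.
To 3 decimal places, D = 0.094.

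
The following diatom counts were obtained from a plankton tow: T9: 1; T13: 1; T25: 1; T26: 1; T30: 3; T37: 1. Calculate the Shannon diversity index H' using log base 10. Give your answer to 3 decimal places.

Total N = 1+1+1+1+3+1 = 8, so the proportions are 0.125, 0.125, 0.125, 0.125, 0.375, 0.125 (working shown to 5 dp, full precision carried).
Each pᵢ log₁₀ pᵢ term: 0.125×(-0.90309)=-0.11289, 0.125×(-0.90309)=-0.11289, 0.125×(-0.90309)=-0.11289, 0.125×(-0.90309)=-0.11289, 0.375×(-0.42597)=-0.15974, 0.125×(-0.90309)=-0.11289.
Sum = -0.72417, so H' = 0.724.

0.724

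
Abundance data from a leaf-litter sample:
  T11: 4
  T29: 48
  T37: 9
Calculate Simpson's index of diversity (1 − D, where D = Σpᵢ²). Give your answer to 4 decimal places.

0.3547

Total N = 4+48+9 = 61, so the proportions are 0.065574, 0.786885, 0.147541 (working shown to 6 dp, full precision carried).
D = 0.065574² + 0.786885² + 0.147541² = 0.004300 + 0.619188 + 0.021768 = 0.645257.
So 1 − D = 0.354743, i.e. 0.3547 to 4 decimal places.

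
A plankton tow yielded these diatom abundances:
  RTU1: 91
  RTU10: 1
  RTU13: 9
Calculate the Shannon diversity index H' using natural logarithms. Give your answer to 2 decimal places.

0.36

Total N = 91+1+9 = 101, so the proportions are 0.901, 0.0099, 0.0891 (working shown to 4 dp, full precision carried).
Each pᵢ ln pᵢ term: 0.901×(-0.1043)=-0.0939, 0.0099×(-4.6151)=-0.0457, 0.0891×(-2.4179)=-0.2155.
Sum = -0.3551, so H' = 0.36.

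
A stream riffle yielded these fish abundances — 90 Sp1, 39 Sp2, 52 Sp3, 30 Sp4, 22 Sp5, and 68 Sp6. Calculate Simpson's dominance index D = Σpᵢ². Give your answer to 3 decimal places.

0.202

Total N = 90+39+52+30+22+68 = 301, so the proportions are 0.299, 0.12957, 0.17276, 0.09967, 0.07309, 0.22591 (working shown to 5 dp, full precision carried).
D = 0.299² + 0.12957² + 0.17276² + 0.09967² + 0.07309² + 0.22591² = 0.08940 + 0.01679 + 0.02985 + 0.00993 + 0.00534 + 0.05104 = 0.20235.
To 3 decimal places, D = 0.202.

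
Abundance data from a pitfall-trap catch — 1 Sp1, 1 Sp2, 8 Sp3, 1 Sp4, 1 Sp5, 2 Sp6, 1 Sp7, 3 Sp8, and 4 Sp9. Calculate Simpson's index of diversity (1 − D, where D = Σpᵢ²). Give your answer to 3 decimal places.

0.798

Total N = 1+1+8+1+1+2+1+3+4 = 22, so the proportions are 0.04545, 0.04545, 0.36364, 0.04545, 0.04545, 0.09091, 0.04545, 0.13636, 0.18182 (working shown to 5 dp, full precision carried).
D = 0.04545² + 0.04545² + 0.36364² + 0.04545² + 0.04545² + 0.09091² + 0.04545² + 0.13636² + 0.18182² = 0.00207 + 0.00207 + 0.13223 + 0.00207 + 0.00207 + 0.00826 + 0.00207 + 0.01860 + 0.03306 = 0.20248.
So 1 − D = 0.79752, i.e. 0.798 to 3 decimal places.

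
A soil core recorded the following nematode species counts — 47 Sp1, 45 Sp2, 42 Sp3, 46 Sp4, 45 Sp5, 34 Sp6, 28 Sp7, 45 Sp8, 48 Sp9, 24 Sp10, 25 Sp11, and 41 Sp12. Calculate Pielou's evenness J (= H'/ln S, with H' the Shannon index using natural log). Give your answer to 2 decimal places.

Total N = 47+45+42+46+45+34+28+45+48+24+25+41 = 470, so the proportions are 0.1, 0.0957, 0.0894, 0.0979, 0.0957, 0.0723, 0.0596, 0.0957, 0.1021, 0.0511, 0.0532, 0.0872 (working shown to 4 dp, full precision carried).
H' = −Σ pᵢ ln pᵢ = −((-0.2303) + (-0.2246) + (-0.2158) + (-0.2275) + (-0.2246) + (-0.1900) + (-0.1680) + (-0.2246) + (-0.2330) + (-0.1519) + (-0.1561) + (-0.2128)) = 2.4592.
With S = 12 species, ln S = 2.4849, so J = 2.4592/2.4849 = 0.9896, i.e. 0.99 to 2 decimal places.

0.99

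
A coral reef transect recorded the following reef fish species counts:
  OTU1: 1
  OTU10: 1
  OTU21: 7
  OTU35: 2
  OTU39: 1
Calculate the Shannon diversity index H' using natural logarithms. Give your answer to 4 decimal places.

1.2343

Total N = 1+1+7+2+1 = 12, so the proportions are 0.083333, 0.083333, 0.583333, 0.166667, 0.083333 (working shown to 6 dp, full precision carried).
Each pᵢ ln pᵢ term: 0.083333×(-2.484907)=-0.207076, 0.083333×(-2.484907)=-0.207076, 0.583333×(-0.538997)=-0.314415, 0.166667×(-1.791759)=-0.298627, 0.083333×(-2.484907)=-0.207076.
Sum = -1.234268, so H' = 1.2343.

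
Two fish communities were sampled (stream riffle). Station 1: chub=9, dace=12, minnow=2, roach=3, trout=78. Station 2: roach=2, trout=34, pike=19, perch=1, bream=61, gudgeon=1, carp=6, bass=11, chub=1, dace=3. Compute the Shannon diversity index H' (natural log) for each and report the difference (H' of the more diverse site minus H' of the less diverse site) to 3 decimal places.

Station 1: N=104, proportions 0.08654, 0.11538, 0.01923, 0.02885, 0.75, giving H' = 0.85497 (working shown to 5 dp, full precision carried).
Station 2: N=139, proportions 0.01439, 0.2446, 0.13669, 0.00719, 0.43885, 0.00719, 0.04317, 0.07914, 0.00719, 0.02158, giving H' = 1.56459.
Difference = |0.85497 − 1.56459| = 0.70962, i.e. 0.710 to 3 decimal places.

0.710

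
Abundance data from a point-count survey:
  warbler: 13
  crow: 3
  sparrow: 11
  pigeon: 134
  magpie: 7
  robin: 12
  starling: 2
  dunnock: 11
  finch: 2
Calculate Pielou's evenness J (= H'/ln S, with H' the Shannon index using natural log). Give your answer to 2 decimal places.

0.55

Total N = 13+3+11+134+7+12+2+11+2 = 195, so the proportions are 0.0667, 0.0154, 0.0564, 0.6872, 0.0359, 0.0615, 0.0103, 0.0564, 0.0103 (working shown to 4 dp, full precision carried).
H' = −Σ pᵢ ln pᵢ = −((-0.1805) + (-0.0642) + (-0.1622) + (-0.2578) + (-0.1194) + (-0.1716) + (-0.0470) + (-0.1622) + (-0.0470)) = 1.2119.
With S = 9 species, ln S = 2.1972, so J = 1.2119/2.1972 = 0.5516, i.e. 0.55 to 2 decimal places.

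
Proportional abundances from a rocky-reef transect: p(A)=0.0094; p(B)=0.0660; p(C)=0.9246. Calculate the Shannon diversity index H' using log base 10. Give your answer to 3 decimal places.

Each pᵢ log₁₀ pᵢ term (working shown to 5 dp, full precision carried): 0.0094×(-2.02687)=-0.01905, 0.066×(-1.18046)=-0.07791, 0.9246×(-0.03405)=-0.03148.
Sum = -0.12844, so H' = 0.128.

0.128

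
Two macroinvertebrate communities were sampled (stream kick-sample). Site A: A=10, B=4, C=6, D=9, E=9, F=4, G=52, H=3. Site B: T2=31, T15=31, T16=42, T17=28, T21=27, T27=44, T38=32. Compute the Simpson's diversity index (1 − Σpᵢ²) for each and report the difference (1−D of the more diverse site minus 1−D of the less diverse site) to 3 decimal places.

0.176

Site A: N=97, proportions 0.10309, 0.04124, 0.06186, 0.09278, 0.09278, 0.04124, 0.53608, 0.03093, giving 1−D = 0.67659 (working shown to 5 dp, full precision carried).
Site B: N=235, proportions 0.13191, 0.13191, 0.17872, 0.11915, 0.11489, 0.18723, 0.13617, giving 1−D = 0.85226.
Difference = |0.67659 − 0.85226| = 0.17567, i.e. 0.176 to 3 decimal places.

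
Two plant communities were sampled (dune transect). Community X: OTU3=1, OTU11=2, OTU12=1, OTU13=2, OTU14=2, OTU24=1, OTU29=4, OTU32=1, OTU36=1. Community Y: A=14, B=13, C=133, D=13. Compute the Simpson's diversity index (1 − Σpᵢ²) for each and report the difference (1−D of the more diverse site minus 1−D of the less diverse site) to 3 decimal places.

Community X: N=15, proportions 0.06666667, 0.13333333, 0.06666667, 0.13333333, 0.13333333, 0.06666667, 0.26666667, 0.06666667, 0.06666667, giving 1−D = 0.85333333 (working shown to 8 dp, full precision carried).
Community Y: N=173, proportions 0.08092486, 0.07514451, 0.76878613, 0.07514451, giving 1−D = 0.39112566.
Difference = |0.85333333 − 0.39112566| = 0.46220767, i.e. 0.462 to 3 decimal places.

0.462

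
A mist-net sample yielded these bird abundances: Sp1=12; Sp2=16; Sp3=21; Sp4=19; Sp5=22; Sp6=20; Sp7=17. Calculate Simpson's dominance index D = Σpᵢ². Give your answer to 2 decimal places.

Total N = 12+16+21+19+22+20+17 = 127, so the proportions are 0.0945, 0.126, 0.1654, 0.1496, 0.1732, 0.1575, 0.1339 (working shown to 4 dp, full precision carried).
D = 0.0945² + 0.126² + 0.1654² + 0.1496² + 0.1732² + 0.1575² + 0.1339² = 0.0089 + 0.0159 + 0.0273 + 0.0224 + 0.0300 + 0.0248 + 0.0179 = 0.1473.
To 2 decimal places, D = 0.15.

0.15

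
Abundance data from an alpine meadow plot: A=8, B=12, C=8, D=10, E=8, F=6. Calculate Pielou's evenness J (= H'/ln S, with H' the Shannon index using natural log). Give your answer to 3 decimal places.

Total N = 8+12+8+10+8+6 = 52, so the proportions are 0.15385, 0.23077, 0.15385, 0.19231, 0.15385, 0.11538 (working shown to 5 dp, full precision carried).
H' = −Σ pᵢ ln pᵢ = −((-0.28797) + (-0.33839) + (-0.28797) + (-0.31705) + (-0.28797) + (-0.24917)) = 1.76852.
With S = 6 species, ln S = 1.79176, so J = 1.76852/1.79176 = 0.98703, i.e. 0.987 to 3 decimal places.

0.987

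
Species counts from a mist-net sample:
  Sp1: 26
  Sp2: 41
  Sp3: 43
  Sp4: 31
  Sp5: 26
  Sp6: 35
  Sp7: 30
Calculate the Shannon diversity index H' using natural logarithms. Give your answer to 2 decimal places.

1.93

Total N = 26+41+43+31+26+35+30 = 232, so the proportions are 0.1121, 0.1767, 0.1853, 0.1336, 0.1121, 0.1509, 0.1293 (working shown to 4 dp, full precision carried).
Each pᵢ ln pᵢ term: 0.1121×(-2.1886)=-0.2453, 0.1767×(-1.7332)=-0.3063, 0.1853×(-1.6855)=-0.3124, 0.1336×(-2.0128)=-0.2689, 0.1121×(-2.1886)=-0.2453, 0.1509×(-1.8914)=-0.2853, 0.1293×(-2.0455)=-0.2645.
Sum = -1.9280, so H' = 1.93.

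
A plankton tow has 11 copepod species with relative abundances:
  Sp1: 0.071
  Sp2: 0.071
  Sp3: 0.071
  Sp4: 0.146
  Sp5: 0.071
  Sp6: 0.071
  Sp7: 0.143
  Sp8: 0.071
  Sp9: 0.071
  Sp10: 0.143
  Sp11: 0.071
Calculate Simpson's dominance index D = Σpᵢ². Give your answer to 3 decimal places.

D = 0.071² + 0.071² + 0.071² + 0.146² + 0.071² + 0.071² + 0.143² + 0.071² + 0.071² + 0.143² + 0.071² = 0.00504 + 0.00504 + 0.00504 + 0.02132 + 0.00504 + 0.00504 + 0.02045 + 0.00504 + 0.00504 + 0.02045 + 0.00504 = 0.10254 (working shown to 5 dp, full precision carried).
To 3 decimal places, D = 0.103.

0.103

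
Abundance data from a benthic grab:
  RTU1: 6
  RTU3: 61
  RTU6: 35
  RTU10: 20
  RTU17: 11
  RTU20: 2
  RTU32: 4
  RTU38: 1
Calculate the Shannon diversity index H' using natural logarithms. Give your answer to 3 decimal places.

Total N = 6+61+35+20+11+2+4+1 = 140, so the proportions are 0.04286, 0.43571, 0.25, 0.14286, 0.07857, 0.01429, 0.02857, 0.00714 (working shown to 5 dp, full precision carried).
Each pᵢ ln pᵢ term: 0.04286×(-3.14988)=-0.13499, 0.43571×(-0.83077)=-0.36198, 0.25×(-1.38629)=-0.34657, 0.14286×(-1.94591)=-0.27799, 0.07857×(-2.54375)=-0.19987, 0.01429×(-4.24850)=-0.06069, 0.02857×(-3.55535)=-0.10158, 0.00714×(-4.94164)=-0.03530.
Sum = -1.51897, so H' = 1.519.

1.519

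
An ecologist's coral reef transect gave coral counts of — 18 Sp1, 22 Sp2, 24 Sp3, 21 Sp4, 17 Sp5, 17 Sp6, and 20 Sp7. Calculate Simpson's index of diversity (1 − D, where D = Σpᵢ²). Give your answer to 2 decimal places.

0.85

Total N = 18+22+24+21+17+17+20 = 139, so the proportions are 0.1295, 0.1583, 0.1727, 0.1511, 0.1223, 0.1223, 0.1439 (working shown to 4 dp, full precision carried).
D = 0.1295² + 0.1583² + 0.1727² + 0.1511² + 0.1223² + 0.1223² + 0.1439² = 0.0168 + 0.0251 + 0.0298 + 0.0228 + 0.0150 + 0.0150 + 0.0207 = 0.1451.
So 1 − D = 0.8549, i.e. 0.85 to 2 decimal places.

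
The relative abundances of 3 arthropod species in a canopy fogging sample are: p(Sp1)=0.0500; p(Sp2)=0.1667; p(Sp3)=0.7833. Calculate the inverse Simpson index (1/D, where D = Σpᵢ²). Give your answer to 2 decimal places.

1.55

D = 0.05² + 0.1667² + 0.7833² = 0.00250 + 0.02779 + 0.61356 = 0.64385 (working shown to 5 dp, full precision carried).
So 1/D = 1.5532, i.e. 1.55 to 2 decimal places.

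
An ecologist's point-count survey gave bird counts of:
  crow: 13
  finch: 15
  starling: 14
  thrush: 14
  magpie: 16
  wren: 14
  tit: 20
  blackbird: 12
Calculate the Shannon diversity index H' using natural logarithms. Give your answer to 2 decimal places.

Total N = 13+15+14+14+16+14+20+12 = 118, so the proportions are 0.1102, 0.1271, 0.1186, 0.1186, 0.1356, 0.1186, 0.1695, 0.1017 (working shown to 4 dp, full precision carried).
Each pᵢ ln pᵢ term: 0.1102×(-2.2057)=-0.2430, 0.1271×(-2.0626)=-0.2622, 0.1186×(-2.1316)=-0.2529, 0.1186×(-2.1316)=-0.2529, 0.1356×(-1.9981)=-0.2709, 0.1186×(-2.1316)=-0.2529, 0.1695×(-1.7750)=-0.3008, 0.1017×(-2.2858)=-0.2325.
Sum = -2.0681, so H' = 2.07.

2.07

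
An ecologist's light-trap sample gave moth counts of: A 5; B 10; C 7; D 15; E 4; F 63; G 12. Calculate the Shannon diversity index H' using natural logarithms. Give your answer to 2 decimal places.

1.46

Total N = 5+10+7+15+4+63+12 = 116, so the proportions are 0.0431, 0.0862, 0.0603, 0.1293, 0.0345, 0.5431, 0.1034 (working shown to 4 dp, full precision carried).
Each pᵢ ln pᵢ term: 0.0431×(-3.1442)=-0.1355, 0.0862×(-2.4510)=-0.2113, 0.0603×(-2.8077)=-0.1694, 0.1293×(-2.0455)=-0.2645, 0.0345×(-3.3673)=-0.1161, 0.5431×(-0.6105)=-0.3315, 0.1034×(-2.2687)=-0.2347.
Sum = -1.4631, so H' = 1.46.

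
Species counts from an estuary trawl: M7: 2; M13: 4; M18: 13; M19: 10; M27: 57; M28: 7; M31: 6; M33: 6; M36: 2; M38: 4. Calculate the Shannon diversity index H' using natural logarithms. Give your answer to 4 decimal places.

Total N = 2+4+13+10+57+7+6+6+2+4 = 111, so the proportions are 0.018018, 0.036036, 0.117117, 0.09009, 0.513514, 0.063063, 0.054054, 0.054054, 0.018018, 0.036036 (working shown to 6 dp, full precision carried).
Each pᵢ ln pᵢ term: 0.018018×(-4.016383)=-0.072367, 0.036036×(-3.323236)=-0.119756, 0.117117×(-2.144581)=-0.251167, 0.09009×(-2.406945)=-0.216842, 0.513514×(-0.666479)=-0.342246, 0.063063×(-2.763620)=-0.174282, 0.054054×(-2.917771)=-0.157717, 0.054054×(-2.917771)=-0.157717, 0.018018×(-4.016383)=-0.072367, 0.036036×(-3.323236)=-0.119756.
Sum = -1.684219, so H' = 1.6842.

1.6842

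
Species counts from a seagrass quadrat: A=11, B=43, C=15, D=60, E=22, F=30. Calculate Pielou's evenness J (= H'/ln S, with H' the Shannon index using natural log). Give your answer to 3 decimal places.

Total N = 11+43+15+60+22+30 = 181, so the proportions are 0.06077, 0.23757, 0.08287, 0.33149, 0.12155, 0.16575 (working shown to 5 dp, full precision carried).
H' = −Σ pᵢ ln pᵢ = −((-0.17020) + (-0.34146) + (-0.20639) + (-0.36602) + (-0.25615) + (-0.29789)) = 1.63812.
With S = 6 species, ln S = 1.79176, so J = 1.63812/1.79176 = 0.91425, i.e. 0.914 to 3 decimal places.

0.914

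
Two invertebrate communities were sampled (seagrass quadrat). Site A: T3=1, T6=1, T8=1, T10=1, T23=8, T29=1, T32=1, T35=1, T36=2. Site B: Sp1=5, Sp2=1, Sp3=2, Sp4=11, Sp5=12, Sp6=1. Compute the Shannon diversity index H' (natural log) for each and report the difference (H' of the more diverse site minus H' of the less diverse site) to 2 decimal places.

Site A: N=17, proportions 0.0588, 0.0588, 0.0588, 0.0588, 0.4706, 0.0588, 0.0588, 0.0588, 0.1176, giving H' = 1.7731 (working shown to 4 dp, full precision carried).
Site B: N=32, proportions 0.1562, 0.0312, 0.0625, 0.3438, 0.375, 0.0312, giving H' = 1.4148.
Difference = |1.7731 − 1.4148| = 0.3583, i.e. 0.36 to 2 decimal places.

0.36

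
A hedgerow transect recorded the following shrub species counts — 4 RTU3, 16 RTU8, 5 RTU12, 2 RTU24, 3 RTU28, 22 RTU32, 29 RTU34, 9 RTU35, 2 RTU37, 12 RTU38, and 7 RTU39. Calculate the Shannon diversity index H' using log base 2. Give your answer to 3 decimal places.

2.988

Total N = 4+16+5+2+3+22+29+9+2+12+7 = 111, so the proportions are 0.03604, 0.14414, 0.04505, 0.01802, 0.02703, 0.1982, 0.26126, 0.08108, 0.01802, 0.10811, 0.06306 (working shown to 5 dp, full precision carried).
Each pᵢ log₂ pᵢ term: 0.03604×(-4.79442)=-0.17277, 0.14414×(-2.79442)=-0.40280, 0.04505×(-4.47249)=-0.20146, 0.01802×(-5.79442)=-0.10440, 0.02703×(-5.20945)=-0.14080, 0.1982×(-2.33498)=-0.46279, 0.26126×(-1.93643)=-0.50592, 0.08108×(-3.62449)=-0.29388, 0.01802×(-5.79442)=-0.10440, 0.10811×(-3.20945)=-0.34697, 0.06306×(-3.98706)=-0.25144.
Sum = -2.98762, so H' = 2.988.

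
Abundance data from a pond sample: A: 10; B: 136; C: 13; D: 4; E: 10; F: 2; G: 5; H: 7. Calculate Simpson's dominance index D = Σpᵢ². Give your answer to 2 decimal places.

Total N = 10+136+13+4+10+2+5+7 = 187, so the proportions are 0.0535, 0.7273, 0.0695, 0.0214, 0.0535, 0.0107, 0.0267, 0.0374 (working shown to 4 dp, full precision carried).
D = 0.0535² + 0.7273² + 0.0695² + 0.0214² + 0.0535² + 0.0107² + 0.0267² + 0.0374² = 0.0029 + 0.5289 + 0.0048 + 0.0005 + 0.0029 + 0.0001 + 0.0007 + 0.0014 = 0.5422.
To 2 decimal places, D = 0.54.

0.54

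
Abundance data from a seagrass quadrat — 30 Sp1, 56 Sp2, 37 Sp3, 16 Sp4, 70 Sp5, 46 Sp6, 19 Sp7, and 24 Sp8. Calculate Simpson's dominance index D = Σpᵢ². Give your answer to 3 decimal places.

Total N = 30+56+37+16+70+46+19+24 = 298, so the proportions are 0.10067, 0.18792, 0.12416, 0.05369, 0.2349, 0.15436, 0.06376, 0.08054 (working shown to 5 dp, full precision carried).
D = 0.10067² + 0.18792² + 0.12416² + 0.05369² + 0.2349² + 0.15436² + 0.06376² + 0.08054² = 0.01013 + 0.03531 + 0.01542 + 0.00288 + 0.05518 + 0.02383 + 0.00407 + 0.00649 = 0.15330.
To 3 decimal places, D = 0.153.

0.153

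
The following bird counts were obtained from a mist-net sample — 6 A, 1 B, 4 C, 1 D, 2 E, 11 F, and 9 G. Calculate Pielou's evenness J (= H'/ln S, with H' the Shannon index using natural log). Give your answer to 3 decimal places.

0.847

Total N = 6+1+4+1+2+11+9 = 34, so the proportions are 0.17647, 0.02941, 0.11765, 0.02941, 0.05882, 0.32353, 0.26471 (working shown to 5 dp, full precision carried).
H' = −Σ pᵢ ln pᵢ = −((-0.30611) + (-0.10372) + (-0.25177) + (-0.10372) + (-0.16666) + (-0.36509) + (-0.35183)) = 1.64889.
With S = 7 species, ln S = 1.94591, so J = 1.64889/1.94591 = 0.84736, i.e. 0.847 to 3 decimal places.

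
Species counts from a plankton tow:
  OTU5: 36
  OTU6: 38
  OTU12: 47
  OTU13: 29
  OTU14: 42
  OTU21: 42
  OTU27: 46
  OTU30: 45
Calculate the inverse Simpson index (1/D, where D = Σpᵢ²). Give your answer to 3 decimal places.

7.848

Total N = 36+38+47+29+42+42+46+45 = 325, so the proportions are 0.1107692, 0.1169231, 0.1446154, 0.0892308, 0.1292308, 0.1292308, 0.1415385, 0.1384615 (working shown to 7 dp, full precision carried).
D = 0.1107692² + 0.1169231² + 0.1446154² + 0.0892308² + 0.1292308² + 0.1292308² + 0.1415385² + 0.1384615² = 0.0122698 + 0.0136710 + 0.0209136 + 0.0079621 + 0.0167006 + 0.0167006 + 0.0200331 + 0.0191716 = 0.1274225.
So 1/D = 7.84791, i.e. 7.848 to 3 decimal places.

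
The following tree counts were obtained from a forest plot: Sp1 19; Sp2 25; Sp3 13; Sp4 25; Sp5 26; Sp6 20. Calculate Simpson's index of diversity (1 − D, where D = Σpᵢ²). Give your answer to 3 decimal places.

Total N = 19+25+13+25+26+20 = 128, so the proportions are 0.14844, 0.19531, 0.10156, 0.19531, 0.20312, 0.15625 (working shown to 5 dp, full precision carried).
D = 0.14844² + 0.19531² + 0.10156² + 0.19531² + 0.20312² + 0.15625² = 0.02203 + 0.03815 + 0.01031 + 0.03815 + 0.04126 + 0.02441 = 0.17432.
So 1 − D = 0.82568, i.e. 0.826 to 3 decimal places.

0.826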